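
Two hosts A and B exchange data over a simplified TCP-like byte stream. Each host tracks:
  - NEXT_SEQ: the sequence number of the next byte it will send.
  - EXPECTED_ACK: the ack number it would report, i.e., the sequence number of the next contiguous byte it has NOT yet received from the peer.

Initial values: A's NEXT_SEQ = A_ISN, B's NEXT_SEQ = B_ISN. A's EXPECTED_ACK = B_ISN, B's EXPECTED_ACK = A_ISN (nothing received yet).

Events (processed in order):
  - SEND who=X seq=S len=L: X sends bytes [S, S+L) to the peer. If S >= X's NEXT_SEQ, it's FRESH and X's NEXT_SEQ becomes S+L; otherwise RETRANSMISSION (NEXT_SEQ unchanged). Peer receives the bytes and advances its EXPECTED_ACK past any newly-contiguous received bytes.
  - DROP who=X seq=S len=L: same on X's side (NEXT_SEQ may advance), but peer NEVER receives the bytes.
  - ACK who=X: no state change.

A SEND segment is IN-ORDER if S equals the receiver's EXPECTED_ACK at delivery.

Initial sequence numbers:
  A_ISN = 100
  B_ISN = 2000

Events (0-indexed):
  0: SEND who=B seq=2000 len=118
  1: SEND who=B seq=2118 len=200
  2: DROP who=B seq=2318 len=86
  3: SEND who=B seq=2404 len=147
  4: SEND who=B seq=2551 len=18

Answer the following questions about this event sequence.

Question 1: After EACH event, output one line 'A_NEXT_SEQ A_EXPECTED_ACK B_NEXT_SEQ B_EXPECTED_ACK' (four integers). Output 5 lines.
100 2118 2118 100
100 2318 2318 100
100 2318 2404 100
100 2318 2551 100
100 2318 2569 100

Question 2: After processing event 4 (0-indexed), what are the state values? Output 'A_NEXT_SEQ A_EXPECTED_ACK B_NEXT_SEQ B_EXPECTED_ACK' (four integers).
After event 0: A_seq=100 A_ack=2118 B_seq=2118 B_ack=100
After event 1: A_seq=100 A_ack=2318 B_seq=2318 B_ack=100
After event 2: A_seq=100 A_ack=2318 B_seq=2404 B_ack=100
After event 3: A_seq=100 A_ack=2318 B_seq=2551 B_ack=100
After event 4: A_seq=100 A_ack=2318 B_seq=2569 B_ack=100

100 2318 2569 100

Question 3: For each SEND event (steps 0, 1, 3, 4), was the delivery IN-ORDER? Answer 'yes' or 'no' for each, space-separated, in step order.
Step 0: SEND seq=2000 -> in-order
Step 1: SEND seq=2118 -> in-order
Step 3: SEND seq=2404 -> out-of-order
Step 4: SEND seq=2551 -> out-of-order

Answer: yes yes no no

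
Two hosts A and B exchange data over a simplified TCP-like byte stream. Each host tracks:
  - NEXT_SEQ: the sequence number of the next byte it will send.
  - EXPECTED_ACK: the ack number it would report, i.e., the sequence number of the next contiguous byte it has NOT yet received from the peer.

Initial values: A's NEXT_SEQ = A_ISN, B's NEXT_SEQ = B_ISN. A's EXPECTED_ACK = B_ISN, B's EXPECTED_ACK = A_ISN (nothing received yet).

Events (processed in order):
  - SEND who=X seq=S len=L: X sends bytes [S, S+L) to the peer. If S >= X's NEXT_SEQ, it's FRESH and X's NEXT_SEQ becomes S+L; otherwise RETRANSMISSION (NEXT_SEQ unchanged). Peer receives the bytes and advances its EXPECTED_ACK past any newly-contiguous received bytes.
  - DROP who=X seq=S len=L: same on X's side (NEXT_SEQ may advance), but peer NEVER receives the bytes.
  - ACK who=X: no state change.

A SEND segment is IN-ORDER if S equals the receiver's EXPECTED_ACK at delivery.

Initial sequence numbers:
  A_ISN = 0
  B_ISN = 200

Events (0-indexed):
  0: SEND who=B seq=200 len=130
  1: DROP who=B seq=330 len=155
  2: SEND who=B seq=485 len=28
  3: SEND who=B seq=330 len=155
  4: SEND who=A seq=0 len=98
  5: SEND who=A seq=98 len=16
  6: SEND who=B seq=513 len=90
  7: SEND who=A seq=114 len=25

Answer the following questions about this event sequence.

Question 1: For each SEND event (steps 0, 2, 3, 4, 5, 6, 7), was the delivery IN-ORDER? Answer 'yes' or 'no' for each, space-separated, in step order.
Answer: yes no yes yes yes yes yes

Derivation:
Step 0: SEND seq=200 -> in-order
Step 2: SEND seq=485 -> out-of-order
Step 3: SEND seq=330 -> in-order
Step 4: SEND seq=0 -> in-order
Step 5: SEND seq=98 -> in-order
Step 6: SEND seq=513 -> in-order
Step 7: SEND seq=114 -> in-order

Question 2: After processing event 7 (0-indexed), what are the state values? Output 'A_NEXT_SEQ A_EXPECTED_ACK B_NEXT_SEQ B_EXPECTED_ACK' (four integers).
After event 0: A_seq=0 A_ack=330 B_seq=330 B_ack=0
After event 1: A_seq=0 A_ack=330 B_seq=485 B_ack=0
After event 2: A_seq=0 A_ack=330 B_seq=513 B_ack=0
After event 3: A_seq=0 A_ack=513 B_seq=513 B_ack=0
After event 4: A_seq=98 A_ack=513 B_seq=513 B_ack=98
After event 5: A_seq=114 A_ack=513 B_seq=513 B_ack=114
After event 6: A_seq=114 A_ack=603 B_seq=603 B_ack=114
After event 7: A_seq=139 A_ack=603 B_seq=603 B_ack=139

139 603 603 139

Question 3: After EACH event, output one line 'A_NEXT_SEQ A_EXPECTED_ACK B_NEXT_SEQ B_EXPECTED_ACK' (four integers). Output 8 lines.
0 330 330 0
0 330 485 0
0 330 513 0
0 513 513 0
98 513 513 98
114 513 513 114
114 603 603 114
139 603 603 139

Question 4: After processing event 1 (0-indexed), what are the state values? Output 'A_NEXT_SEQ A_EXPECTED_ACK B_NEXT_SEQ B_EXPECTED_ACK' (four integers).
After event 0: A_seq=0 A_ack=330 B_seq=330 B_ack=0
After event 1: A_seq=0 A_ack=330 B_seq=485 B_ack=0

0 330 485 0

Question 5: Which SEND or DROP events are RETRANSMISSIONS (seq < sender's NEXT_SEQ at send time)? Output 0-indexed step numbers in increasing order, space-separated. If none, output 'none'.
Answer: 3

Derivation:
Step 0: SEND seq=200 -> fresh
Step 1: DROP seq=330 -> fresh
Step 2: SEND seq=485 -> fresh
Step 3: SEND seq=330 -> retransmit
Step 4: SEND seq=0 -> fresh
Step 5: SEND seq=98 -> fresh
Step 6: SEND seq=513 -> fresh
Step 7: SEND seq=114 -> fresh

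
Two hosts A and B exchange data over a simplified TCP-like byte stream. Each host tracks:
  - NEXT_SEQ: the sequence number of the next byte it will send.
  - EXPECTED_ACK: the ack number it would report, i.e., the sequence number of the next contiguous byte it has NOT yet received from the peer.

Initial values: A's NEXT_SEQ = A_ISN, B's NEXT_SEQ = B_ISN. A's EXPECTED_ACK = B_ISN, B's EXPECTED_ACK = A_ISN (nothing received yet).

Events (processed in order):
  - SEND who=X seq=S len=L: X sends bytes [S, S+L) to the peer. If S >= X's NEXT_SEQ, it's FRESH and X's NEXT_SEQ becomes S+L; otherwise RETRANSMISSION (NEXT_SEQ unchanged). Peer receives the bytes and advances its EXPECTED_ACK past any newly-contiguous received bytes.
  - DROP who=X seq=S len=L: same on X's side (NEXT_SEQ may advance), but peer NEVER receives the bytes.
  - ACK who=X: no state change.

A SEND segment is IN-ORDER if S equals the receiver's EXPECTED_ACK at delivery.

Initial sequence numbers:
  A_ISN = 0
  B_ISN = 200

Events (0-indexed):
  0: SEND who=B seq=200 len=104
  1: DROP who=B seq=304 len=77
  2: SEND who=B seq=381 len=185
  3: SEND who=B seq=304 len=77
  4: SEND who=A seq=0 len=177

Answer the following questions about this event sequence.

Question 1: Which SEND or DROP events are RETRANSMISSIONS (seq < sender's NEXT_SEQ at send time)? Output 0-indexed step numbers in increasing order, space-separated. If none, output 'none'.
Step 0: SEND seq=200 -> fresh
Step 1: DROP seq=304 -> fresh
Step 2: SEND seq=381 -> fresh
Step 3: SEND seq=304 -> retransmit
Step 4: SEND seq=0 -> fresh

Answer: 3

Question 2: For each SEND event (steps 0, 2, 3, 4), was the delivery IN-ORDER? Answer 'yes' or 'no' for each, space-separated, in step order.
Answer: yes no yes yes

Derivation:
Step 0: SEND seq=200 -> in-order
Step 2: SEND seq=381 -> out-of-order
Step 3: SEND seq=304 -> in-order
Step 4: SEND seq=0 -> in-order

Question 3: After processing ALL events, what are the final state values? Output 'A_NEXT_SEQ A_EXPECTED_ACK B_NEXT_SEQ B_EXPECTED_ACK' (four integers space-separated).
Answer: 177 566 566 177

Derivation:
After event 0: A_seq=0 A_ack=304 B_seq=304 B_ack=0
After event 1: A_seq=0 A_ack=304 B_seq=381 B_ack=0
After event 2: A_seq=0 A_ack=304 B_seq=566 B_ack=0
After event 3: A_seq=0 A_ack=566 B_seq=566 B_ack=0
After event 4: A_seq=177 A_ack=566 B_seq=566 B_ack=177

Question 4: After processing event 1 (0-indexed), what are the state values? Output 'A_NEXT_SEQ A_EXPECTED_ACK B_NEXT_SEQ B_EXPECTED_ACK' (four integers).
After event 0: A_seq=0 A_ack=304 B_seq=304 B_ack=0
After event 1: A_seq=0 A_ack=304 B_seq=381 B_ack=0

0 304 381 0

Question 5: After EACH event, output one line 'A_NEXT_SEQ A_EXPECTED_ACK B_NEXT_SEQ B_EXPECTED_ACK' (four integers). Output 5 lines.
0 304 304 0
0 304 381 0
0 304 566 0
0 566 566 0
177 566 566 177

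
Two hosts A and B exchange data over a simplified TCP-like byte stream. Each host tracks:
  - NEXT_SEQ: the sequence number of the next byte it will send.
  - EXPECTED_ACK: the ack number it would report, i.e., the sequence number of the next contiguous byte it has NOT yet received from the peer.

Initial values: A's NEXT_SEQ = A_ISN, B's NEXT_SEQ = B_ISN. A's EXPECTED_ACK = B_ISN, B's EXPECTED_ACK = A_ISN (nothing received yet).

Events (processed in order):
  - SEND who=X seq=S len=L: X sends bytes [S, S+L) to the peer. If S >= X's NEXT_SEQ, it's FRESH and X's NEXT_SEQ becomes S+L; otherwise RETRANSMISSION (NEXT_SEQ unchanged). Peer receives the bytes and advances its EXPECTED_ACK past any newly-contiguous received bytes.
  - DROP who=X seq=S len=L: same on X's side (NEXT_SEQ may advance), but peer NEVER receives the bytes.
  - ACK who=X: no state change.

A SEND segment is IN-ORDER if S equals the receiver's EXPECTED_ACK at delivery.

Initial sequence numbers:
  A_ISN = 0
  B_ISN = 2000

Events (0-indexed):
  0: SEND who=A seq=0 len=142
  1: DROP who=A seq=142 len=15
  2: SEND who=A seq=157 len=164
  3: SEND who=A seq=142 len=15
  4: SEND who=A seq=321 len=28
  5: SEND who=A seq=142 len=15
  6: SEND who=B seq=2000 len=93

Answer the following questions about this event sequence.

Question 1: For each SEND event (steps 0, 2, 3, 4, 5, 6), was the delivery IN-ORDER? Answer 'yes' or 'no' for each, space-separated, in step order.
Step 0: SEND seq=0 -> in-order
Step 2: SEND seq=157 -> out-of-order
Step 3: SEND seq=142 -> in-order
Step 4: SEND seq=321 -> in-order
Step 5: SEND seq=142 -> out-of-order
Step 6: SEND seq=2000 -> in-order

Answer: yes no yes yes no yes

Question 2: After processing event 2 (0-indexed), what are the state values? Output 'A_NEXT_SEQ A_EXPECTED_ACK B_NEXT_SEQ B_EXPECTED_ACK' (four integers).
After event 0: A_seq=142 A_ack=2000 B_seq=2000 B_ack=142
After event 1: A_seq=157 A_ack=2000 B_seq=2000 B_ack=142
After event 2: A_seq=321 A_ack=2000 B_seq=2000 B_ack=142

321 2000 2000 142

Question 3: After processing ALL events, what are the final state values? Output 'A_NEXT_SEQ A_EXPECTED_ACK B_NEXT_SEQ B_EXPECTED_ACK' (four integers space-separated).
Answer: 349 2093 2093 349

Derivation:
After event 0: A_seq=142 A_ack=2000 B_seq=2000 B_ack=142
After event 1: A_seq=157 A_ack=2000 B_seq=2000 B_ack=142
After event 2: A_seq=321 A_ack=2000 B_seq=2000 B_ack=142
After event 3: A_seq=321 A_ack=2000 B_seq=2000 B_ack=321
After event 4: A_seq=349 A_ack=2000 B_seq=2000 B_ack=349
After event 5: A_seq=349 A_ack=2000 B_seq=2000 B_ack=349
After event 6: A_seq=349 A_ack=2093 B_seq=2093 B_ack=349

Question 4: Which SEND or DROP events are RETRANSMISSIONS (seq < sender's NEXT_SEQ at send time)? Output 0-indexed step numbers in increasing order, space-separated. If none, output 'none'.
Step 0: SEND seq=0 -> fresh
Step 1: DROP seq=142 -> fresh
Step 2: SEND seq=157 -> fresh
Step 3: SEND seq=142 -> retransmit
Step 4: SEND seq=321 -> fresh
Step 5: SEND seq=142 -> retransmit
Step 6: SEND seq=2000 -> fresh

Answer: 3 5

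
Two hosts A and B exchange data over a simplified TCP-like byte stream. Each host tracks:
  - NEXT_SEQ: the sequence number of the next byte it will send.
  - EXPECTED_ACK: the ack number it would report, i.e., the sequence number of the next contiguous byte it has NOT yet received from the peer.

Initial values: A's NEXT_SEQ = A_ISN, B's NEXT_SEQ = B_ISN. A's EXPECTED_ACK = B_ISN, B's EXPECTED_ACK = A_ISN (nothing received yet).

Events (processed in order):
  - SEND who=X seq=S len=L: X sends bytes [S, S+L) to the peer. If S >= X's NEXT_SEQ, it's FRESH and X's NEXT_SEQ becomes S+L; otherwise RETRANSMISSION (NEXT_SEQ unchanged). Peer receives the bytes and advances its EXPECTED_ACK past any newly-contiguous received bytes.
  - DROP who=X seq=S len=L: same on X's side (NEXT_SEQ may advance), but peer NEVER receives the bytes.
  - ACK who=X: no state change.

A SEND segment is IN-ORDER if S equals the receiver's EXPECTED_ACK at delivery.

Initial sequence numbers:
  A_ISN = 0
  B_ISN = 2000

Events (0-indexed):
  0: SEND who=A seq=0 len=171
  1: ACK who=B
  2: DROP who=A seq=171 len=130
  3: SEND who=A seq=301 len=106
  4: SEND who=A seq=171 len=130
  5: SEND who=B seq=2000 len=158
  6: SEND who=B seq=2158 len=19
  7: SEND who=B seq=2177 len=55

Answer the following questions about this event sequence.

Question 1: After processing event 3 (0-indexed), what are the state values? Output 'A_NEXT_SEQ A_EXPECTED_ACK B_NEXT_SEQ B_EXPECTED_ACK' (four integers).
After event 0: A_seq=171 A_ack=2000 B_seq=2000 B_ack=171
After event 1: A_seq=171 A_ack=2000 B_seq=2000 B_ack=171
After event 2: A_seq=301 A_ack=2000 B_seq=2000 B_ack=171
After event 3: A_seq=407 A_ack=2000 B_seq=2000 B_ack=171

407 2000 2000 171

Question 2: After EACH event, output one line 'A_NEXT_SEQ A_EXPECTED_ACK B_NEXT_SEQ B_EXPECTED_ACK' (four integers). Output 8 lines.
171 2000 2000 171
171 2000 2000 171
301 2000 2000 171
407 2000 2000 171
407 2000 2000 407
407 2158 2158 407
407 2177 2177 407
407 2232 2232 407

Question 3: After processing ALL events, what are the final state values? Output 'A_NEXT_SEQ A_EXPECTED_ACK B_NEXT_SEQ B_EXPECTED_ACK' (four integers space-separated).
Answer: 407 2232 2232 407

Derivation:
After event 0: A_seq=171 A_ack=2000 B_seq=2000 B_ack=171
After event 1: A_seq=171 A_ack=2000 B_seq=2000 B_ack=171
After event 2: A_seq=301 A_ack=2000 B_seq=2000 B_ack=171
After event 3: A_seq=407 A_ack=2000 B_seq=2000 B_ack=171
After event 4: A_seq=407 A_ack=2000 B_seq=2000 B_ack=407
After event 5: A_seq=407 A_ack=2158 B_seq=2158 B_ack=407
After event 6: A_seq=407 A_ack=2177 B_seq=2177 B_ack=407
After event 7: A_seq=407 A_ack=2232 B_seq=2232 B_ack=407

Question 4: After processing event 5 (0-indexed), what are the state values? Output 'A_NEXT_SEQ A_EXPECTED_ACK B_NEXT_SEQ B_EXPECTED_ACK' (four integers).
After event 0: A_seq=171 A_ack=2000 B_seq=2000 B_ack=171
After event 1: A_seq=171 A_ack=2000 B_seq=2000 B_ack=171
After event 2: A_seq=301 A_ack=2000 B_seq=2000 B_ack=171
After event 3: A_seq=407 A_ack=2000 B_seq=2000 B_ack=171
After event 4: A_seq=407 A_ack=2000 B_seq=2000 B_ack=407
After event 5: A_seq=407 A_ack=2158 B_seq=2158 B_ack=407

407 2158 2158 407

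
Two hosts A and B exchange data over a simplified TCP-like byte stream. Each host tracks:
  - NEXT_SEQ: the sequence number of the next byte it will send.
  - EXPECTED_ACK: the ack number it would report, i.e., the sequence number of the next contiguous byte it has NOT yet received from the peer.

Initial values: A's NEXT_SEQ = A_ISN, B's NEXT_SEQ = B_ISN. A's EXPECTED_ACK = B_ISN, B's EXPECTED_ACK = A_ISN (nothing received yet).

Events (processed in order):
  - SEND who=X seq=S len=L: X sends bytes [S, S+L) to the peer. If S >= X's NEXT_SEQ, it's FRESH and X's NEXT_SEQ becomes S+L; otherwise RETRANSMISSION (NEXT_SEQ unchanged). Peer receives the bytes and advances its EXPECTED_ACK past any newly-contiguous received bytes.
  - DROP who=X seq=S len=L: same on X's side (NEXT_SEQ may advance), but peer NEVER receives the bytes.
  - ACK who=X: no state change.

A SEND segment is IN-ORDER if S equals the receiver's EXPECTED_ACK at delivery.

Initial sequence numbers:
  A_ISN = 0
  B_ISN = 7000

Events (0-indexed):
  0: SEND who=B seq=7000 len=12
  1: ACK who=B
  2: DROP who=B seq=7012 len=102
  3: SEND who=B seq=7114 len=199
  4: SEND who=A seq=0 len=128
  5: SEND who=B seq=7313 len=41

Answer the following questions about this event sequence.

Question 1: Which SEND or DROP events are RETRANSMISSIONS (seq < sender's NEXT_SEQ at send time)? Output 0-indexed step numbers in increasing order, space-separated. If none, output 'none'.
Answer: none

Derivation:
Step 0: SEND seq=7000 -> fresh
Step 2: DROP seq=7012 -> fresh
Step 3: SEND seq=7114 -> fresh
Step 4: SEND seq=0 -> fresh
Step 5: SEND seq=7313 -> fresh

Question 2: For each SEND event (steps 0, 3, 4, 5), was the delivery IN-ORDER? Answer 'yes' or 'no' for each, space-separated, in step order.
Answer: yes no yes no

Derivation:
Step 0: SEND seq=7000 -> in-order
Step 3: SEND seq=7114 -> out-of-order
Step 4: SEND seq=0 -> in-order
Step 5: SEND seq=7313 -> out-of-order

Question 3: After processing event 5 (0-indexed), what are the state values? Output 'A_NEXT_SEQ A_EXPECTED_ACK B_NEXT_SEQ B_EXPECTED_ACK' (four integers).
After event 0: A_seq=0 A_ack=7012 B_seq=7012 B_ack=0
After event 1: A_seq=0 A_ack=7012 B_seq=7012 B_ack=0
After event 2: A_seq=0 A_ack=7012 B_seq=7114 B_ack=0
After event 3: A_seq=0 A_ack=7012 B_seq=7313 B_ack=0
After event 4: A_seq=128 A_ack=7012 B_seq=7313 B_ack=128
After event 5: A_seq=128 A_ack=7012 B_seq=7354 B_ack=128

128 7012 7354 128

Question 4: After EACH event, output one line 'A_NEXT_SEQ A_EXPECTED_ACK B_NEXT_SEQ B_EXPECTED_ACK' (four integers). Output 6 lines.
0 7012 7012 0
0 7012 7012 0
0 7012 7114 0
0 7012 7313 0
128 7012 7313 128
128 7012 7354 128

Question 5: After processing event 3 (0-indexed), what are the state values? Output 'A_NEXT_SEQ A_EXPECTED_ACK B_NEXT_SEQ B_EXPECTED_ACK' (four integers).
After event 0: A_seq=0 A_ack=7012 B_seq=7012 B_ack=0
After event 1: A_seq=0 A_ack=7012 B_seq=7012 B_ack=0
After event 2: A_seq=0 A_ack=7012 B_seq=7114 B_ack=0
After event 3: A_seq=0 A_ack=7012 B_seq=7313 B_ack=0

0 7012 7313 0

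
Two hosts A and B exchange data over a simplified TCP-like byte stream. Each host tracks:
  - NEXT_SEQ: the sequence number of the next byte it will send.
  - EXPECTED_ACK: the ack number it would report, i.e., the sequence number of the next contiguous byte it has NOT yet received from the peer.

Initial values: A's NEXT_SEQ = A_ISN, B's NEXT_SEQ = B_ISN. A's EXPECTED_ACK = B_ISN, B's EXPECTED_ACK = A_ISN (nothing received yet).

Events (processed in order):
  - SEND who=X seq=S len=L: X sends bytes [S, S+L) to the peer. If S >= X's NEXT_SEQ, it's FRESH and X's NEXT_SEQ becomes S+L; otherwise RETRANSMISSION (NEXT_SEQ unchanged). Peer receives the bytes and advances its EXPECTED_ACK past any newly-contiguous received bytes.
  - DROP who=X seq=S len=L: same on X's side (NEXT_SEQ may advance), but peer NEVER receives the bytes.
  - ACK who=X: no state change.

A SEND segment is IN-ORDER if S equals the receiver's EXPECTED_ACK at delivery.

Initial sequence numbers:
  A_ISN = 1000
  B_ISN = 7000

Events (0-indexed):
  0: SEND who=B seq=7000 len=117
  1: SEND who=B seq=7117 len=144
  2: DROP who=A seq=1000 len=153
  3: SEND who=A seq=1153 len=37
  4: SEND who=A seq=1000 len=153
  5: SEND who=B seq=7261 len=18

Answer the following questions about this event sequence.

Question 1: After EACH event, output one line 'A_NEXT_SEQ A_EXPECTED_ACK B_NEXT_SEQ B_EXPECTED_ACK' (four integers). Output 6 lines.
1000 7117 7117 1000
1000 7261 7261 1000
1153 7261 7261 1000
1190 7261 7261 1000
1190 7261 7261 1190
1190 7279 7279 1190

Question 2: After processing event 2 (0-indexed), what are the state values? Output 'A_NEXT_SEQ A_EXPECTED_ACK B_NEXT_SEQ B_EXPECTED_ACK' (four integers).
After event 0: A_seq=1000 A_ack=7117 B_seq=7117 B_ack=1000
After event 1: A_seq=1000 A_ack=7261 B_seq=7261 B_ack=1000
After event 2: A_seq=1153 A_ack=7261 B_seq=7261 B_ack=1000

1153 7261 7261 1000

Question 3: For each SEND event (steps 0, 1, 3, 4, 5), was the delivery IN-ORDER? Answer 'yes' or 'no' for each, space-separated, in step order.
Step 0: SEND seq=7000 -> in-order
Step 1: SEND seq=7117 -> in-order
Step 3: SEND seq=1153 -> out-of-order
Step 4: SEND seq=1000 -> in-order
Step 5: SEND seq=7261 -> in-order

Answer: yes yes no yes yes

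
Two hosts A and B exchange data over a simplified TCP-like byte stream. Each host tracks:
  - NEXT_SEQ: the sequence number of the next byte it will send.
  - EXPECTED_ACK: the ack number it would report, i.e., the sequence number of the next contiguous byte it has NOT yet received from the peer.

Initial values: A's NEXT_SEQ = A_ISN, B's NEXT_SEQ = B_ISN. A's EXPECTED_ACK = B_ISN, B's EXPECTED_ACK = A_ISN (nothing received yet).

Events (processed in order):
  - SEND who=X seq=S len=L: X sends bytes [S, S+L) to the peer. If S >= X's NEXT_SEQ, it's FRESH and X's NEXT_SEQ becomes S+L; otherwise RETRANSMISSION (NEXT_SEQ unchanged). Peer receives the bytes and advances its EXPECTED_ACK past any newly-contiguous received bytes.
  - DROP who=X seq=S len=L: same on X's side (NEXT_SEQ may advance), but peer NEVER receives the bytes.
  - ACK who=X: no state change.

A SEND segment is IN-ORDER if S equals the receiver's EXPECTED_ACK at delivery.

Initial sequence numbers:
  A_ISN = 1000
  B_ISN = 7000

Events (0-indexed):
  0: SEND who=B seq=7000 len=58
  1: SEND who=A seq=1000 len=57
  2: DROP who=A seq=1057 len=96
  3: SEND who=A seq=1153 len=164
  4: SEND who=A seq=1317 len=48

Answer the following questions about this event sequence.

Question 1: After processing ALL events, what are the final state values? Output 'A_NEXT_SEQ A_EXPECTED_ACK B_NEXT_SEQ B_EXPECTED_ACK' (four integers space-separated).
Answer: 1365 7058 7058 1057

Derivation:
After event 0: A_seq=1000 A_ack=7058 B_seq=7058 B_ack=1000
After event 1: A_seq=1057 A_ack=7058 B_seq=7058 B_ack=1057
After event 2: A_seq=1153 A_ack=7058 B_seq=7058 B_ack=1057
After event 3: A_seq=1317 A_ack=7058 B_seq=7058 B_ack=1057
After event 4: A_seq=1365 A_ack=7058 B_seq=7058 B_ack=1057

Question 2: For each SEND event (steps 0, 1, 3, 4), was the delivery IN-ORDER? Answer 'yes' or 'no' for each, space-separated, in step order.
Answer: yes yes no no

Derivation:
Step 0: SEND seq=7000 -> in-order
Step 1: SEND seq=1000 -> in-order
Step 3: SEND seq=1153 -> out-of-order
Step 4: SEND seq=1317 -> out-of-order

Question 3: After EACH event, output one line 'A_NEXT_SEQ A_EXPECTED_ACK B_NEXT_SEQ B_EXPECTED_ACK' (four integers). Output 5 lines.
1000 7058 7058 1000
1057 7058 7058 1057
1153 7058 7058 1057
1317 7058 7058 1057
1365 7058 7058 1057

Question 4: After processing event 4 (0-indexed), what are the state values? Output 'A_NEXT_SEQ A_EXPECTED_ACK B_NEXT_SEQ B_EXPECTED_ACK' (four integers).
After event 0: A_seq=1000 A_ack=7058 B_seq=7058 B_ack=1000
After event 1: A_seq=1057 A_ack=7058 B_seq=7058 B_ack=1057
After event 2: A_seq=1153 A_ack=7058 B_seq=7058 B_ack=1057
After event 3: A_seq=1317 A_ack=7058 B_seq=7058 B_ack=1057
After event 4: A_seq=1365 A_ack=7058 B_seq=7058 B_ack=1057

1365 7058 7058 1057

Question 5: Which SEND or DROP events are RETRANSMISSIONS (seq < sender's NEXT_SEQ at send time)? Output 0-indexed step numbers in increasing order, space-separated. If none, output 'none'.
Answer: none

Derivation:
Step 0: SEND seq=7000 -> fresh
Step 1: SEND seq=1000 -> fresh
Step 2: DROP seq=1057 -> fresh
Step 3: SEND seq=1153 -> fresh
Step 4: SEND seq=1317 -> fresh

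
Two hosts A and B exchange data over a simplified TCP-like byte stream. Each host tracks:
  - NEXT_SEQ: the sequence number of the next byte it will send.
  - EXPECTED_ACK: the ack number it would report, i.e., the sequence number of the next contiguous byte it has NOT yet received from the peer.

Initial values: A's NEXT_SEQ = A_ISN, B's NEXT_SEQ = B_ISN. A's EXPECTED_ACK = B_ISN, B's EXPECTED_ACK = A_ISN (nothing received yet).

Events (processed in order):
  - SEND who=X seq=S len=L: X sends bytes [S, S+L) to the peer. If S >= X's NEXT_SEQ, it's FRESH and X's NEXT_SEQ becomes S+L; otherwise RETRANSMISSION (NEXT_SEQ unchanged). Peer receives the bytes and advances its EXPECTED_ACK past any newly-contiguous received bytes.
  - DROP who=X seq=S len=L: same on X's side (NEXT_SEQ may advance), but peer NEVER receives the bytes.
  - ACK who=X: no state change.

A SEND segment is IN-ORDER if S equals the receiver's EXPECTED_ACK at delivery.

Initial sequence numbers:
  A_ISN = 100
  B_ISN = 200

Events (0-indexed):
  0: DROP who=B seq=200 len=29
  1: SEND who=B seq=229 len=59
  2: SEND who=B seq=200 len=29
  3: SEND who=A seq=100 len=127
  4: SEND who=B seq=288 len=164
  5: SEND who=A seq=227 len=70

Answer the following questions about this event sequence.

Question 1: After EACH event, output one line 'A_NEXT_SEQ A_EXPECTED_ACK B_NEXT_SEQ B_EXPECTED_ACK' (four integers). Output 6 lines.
100 200 229 100
100 200 288 100
100 288 288 100
227 288 288 227
227 452 452 227
297 452 452 297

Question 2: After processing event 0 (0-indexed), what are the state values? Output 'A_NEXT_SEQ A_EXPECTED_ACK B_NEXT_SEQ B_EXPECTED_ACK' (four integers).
After event 0: A_seq=100 A_ack=200 B_seq=229 B_ack=100

100 200 229 100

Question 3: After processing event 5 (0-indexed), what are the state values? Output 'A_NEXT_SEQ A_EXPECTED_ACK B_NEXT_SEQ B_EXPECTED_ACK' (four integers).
After event 0: A_seq=100 A_ack=200 B_seq=229 B_ack=100
After event 1: A_seq=100 A_ack=200 B_seq=288 B_ack=100
After event 2: A_seq=100 A_ack=288 B_seq=288 B_ack=100
After event 3: A_seq=227 A_ack=288 B_seq=288 B_ack=227
After event 4: A_seq=227 A_ack=452 B_seq=452 B_ack=227
After event 5: A_seq=297 A_ack=452 B_seq=452 B_ack=297

297 452 452 297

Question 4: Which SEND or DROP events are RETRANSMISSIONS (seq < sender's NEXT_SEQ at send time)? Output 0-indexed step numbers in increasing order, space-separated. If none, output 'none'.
Step 0: DROP seq=200 -> fresh
Step 1: SEND seq=229 -> fresh
Step 2: SEND seq=200 -> retransmit
Step 3: SEND seq=100 -> fresh
Step 4: SEND seq=288 -> fresh
Step 5: SEND seq=227 -> fresh

Answer: 2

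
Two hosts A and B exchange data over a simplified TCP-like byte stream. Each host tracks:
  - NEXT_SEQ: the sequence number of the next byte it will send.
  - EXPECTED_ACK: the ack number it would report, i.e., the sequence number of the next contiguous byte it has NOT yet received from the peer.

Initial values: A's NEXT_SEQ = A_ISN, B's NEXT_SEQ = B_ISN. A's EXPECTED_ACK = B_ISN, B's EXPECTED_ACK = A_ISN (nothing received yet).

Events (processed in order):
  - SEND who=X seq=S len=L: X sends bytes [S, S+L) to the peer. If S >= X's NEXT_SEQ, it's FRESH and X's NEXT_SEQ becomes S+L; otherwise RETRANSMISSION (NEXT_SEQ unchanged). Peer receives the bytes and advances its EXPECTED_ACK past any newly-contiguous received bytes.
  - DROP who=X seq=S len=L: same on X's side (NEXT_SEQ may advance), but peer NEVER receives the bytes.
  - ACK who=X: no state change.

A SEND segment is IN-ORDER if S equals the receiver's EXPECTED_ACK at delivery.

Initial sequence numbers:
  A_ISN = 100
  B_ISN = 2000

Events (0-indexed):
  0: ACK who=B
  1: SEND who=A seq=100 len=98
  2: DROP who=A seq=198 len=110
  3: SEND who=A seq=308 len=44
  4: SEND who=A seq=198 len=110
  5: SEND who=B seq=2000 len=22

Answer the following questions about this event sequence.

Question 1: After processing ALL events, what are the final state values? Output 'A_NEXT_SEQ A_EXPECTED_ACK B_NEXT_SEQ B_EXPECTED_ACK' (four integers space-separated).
Answer: 352 2022 2022 352

Derivation:
After event 0: A_seq=100 A_ack=2000 B_seq=2000 B_ack=100
After event 1: A_seq=198 A_ack=2000 B_seq=2000 B_ack=198
After event 2: A_seq=308 A_ack=2000 B_seq=2000 B_ack=198
After event 3: A_seq=352 A_ack=2000 B_seq=2000 B_ack=198
After event 4: A_seq=352 A_ack=2000 B_seq=2000 B_ack=352
After event 5: A_seq=352 A_ack=2022 B_seq=2022 B_ack=352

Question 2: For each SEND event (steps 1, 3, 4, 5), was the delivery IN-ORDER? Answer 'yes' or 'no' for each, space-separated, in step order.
Answer: yes no yes yes

Derivation:
Step 1: SEND seq=100 -> in-order
Step 3: SEND seq=308 -> out-of-order
Step 4: SEND seq=198 -> in-order
Step 5: SEND seq=2000 -> in-order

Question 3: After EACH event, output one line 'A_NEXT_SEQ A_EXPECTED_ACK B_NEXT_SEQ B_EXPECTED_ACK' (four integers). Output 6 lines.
100 2000 2000 100
198 2000 2000 198
308 2000 2000 198
352 2000 2000 198
352 2000 2000 352
352 2022 2022 352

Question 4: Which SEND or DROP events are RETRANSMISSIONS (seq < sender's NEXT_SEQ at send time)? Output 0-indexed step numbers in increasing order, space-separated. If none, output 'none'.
Answer: 4

Derivation:
Step 1: SEND seq=100 -> fresh
Step 2: DROP seq=198 -> fresh
Step 3: SEND seq=308 -> fresh
Step 4: SEND seq=198 -> retransmit
Step 5: SEND seq=2000 -> fresh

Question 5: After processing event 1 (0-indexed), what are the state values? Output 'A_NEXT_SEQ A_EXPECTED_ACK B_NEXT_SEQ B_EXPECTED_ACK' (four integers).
After event 0: A_seq=100 A_ack=2000 B_seq=2000 B_ack=100
After event 1: A_seq=198 A_ack=2000 B_seq=2000 B_ack=198

198 2000 2000 198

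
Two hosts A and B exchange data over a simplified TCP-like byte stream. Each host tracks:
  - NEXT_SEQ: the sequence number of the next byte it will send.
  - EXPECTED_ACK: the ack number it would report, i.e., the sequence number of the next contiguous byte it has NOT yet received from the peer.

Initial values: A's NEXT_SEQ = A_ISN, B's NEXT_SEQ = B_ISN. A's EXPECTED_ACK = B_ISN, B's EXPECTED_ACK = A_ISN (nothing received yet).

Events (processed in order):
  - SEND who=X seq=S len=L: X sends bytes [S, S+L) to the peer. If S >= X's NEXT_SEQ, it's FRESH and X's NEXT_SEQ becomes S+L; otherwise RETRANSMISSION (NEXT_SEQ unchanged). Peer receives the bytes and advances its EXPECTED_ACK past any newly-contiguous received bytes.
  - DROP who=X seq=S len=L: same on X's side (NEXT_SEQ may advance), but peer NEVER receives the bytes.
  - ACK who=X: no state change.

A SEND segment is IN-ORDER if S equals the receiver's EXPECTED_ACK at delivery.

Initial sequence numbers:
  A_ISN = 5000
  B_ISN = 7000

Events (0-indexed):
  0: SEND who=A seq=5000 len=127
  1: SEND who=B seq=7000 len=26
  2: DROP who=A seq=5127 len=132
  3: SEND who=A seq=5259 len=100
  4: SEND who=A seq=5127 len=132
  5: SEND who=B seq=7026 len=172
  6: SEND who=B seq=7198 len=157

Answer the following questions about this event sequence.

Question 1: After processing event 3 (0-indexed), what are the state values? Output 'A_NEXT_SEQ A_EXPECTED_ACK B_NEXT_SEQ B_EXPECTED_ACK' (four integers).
After event 0: A_seq=5127 A_ack=7000 B_seq=7000 B_ack=5127
After event 1: A_seq=5127 A_ack=7026 B_seq=7026 B_ack=5127
After event 2: A_seq=5259 A_ack=7026 B_seq=7026 B_ack=5127
After event 3: A_seq=5359 A_ack=7026 B_seq=7026 B_ack=5127

5359 7026 7026 5127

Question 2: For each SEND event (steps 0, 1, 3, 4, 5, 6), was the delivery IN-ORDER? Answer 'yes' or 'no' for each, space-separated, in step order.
Step 0: SEND seq=5000 -> in-order
Step 1: SEND seq=7000 -> in-order
Step 3: SEND seq=5259 -> out-of-order
Step 4: SEND seq=5127 -> in-order
Step 5: SEND seq=7026 -> in-order
Step 6: SEND seq=7198 -> in-order

Answer: yes yes no yes yes yes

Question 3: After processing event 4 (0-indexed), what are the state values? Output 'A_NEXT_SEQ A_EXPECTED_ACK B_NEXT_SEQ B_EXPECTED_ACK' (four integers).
After event 0: A_seq=5127 A_ack=7000 B_seq=7000 B_ack=5127
After event 1: A_seq=5127 A_ack=7026 B_seq=7026 B_ack=5127
After event 2: A_seq=5259 A_ack=7026 B_seq=7026 B_ack=5127
After event 3: A_seq=5359 A_ack=7026 B_seq=7026 B_ack=5127
After event 4: A_seq=5359 A_ack=7026 B_seq=7026 B_ack=5359

5359 7026 7026 5359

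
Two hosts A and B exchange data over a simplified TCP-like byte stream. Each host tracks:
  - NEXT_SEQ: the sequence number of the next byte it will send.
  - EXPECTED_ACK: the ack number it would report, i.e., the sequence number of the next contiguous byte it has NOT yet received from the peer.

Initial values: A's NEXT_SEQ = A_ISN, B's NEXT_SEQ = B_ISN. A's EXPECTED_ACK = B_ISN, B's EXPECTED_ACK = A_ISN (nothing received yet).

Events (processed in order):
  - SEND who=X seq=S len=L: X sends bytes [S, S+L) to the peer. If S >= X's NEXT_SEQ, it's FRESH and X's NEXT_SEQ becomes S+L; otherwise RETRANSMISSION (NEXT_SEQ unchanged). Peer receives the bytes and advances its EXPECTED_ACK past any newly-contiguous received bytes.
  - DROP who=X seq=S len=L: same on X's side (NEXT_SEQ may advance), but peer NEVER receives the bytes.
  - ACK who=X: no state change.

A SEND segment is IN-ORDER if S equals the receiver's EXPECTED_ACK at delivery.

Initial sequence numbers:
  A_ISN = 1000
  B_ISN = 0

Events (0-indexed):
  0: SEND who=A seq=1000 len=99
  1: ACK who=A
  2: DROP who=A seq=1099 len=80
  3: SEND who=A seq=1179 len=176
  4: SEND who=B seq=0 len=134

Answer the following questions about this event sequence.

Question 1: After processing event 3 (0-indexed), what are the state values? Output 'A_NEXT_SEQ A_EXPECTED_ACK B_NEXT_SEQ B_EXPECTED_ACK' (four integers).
After event 0: A_seq=1099 A_ack=0 B_seq=0 B_ack=1099
After event 1: A_seq=1099 A_ack=0 B_seq=0 B_ack=1099
After event 2: A_seq=1179 A_ack=0 B_seq=0 B_ack=1099
After event 3: A_seq=1355 A_ack=0 B_seq=0 B_ack=1099

1355 0 0 1099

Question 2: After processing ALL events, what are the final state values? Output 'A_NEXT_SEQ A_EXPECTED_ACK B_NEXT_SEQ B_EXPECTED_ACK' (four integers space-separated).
Answer: 1355 134 134 1099

Derivation:
After event 0: A_seq=1099 A_ack=0 B_seq=0 B_ack=1099
After event 1: A_seq=1099 A_ack=0 B_seq=0 B_ack=1099
After event 2: A_seq=1179 A_ack=0 B_seq=0 B_ack=1099
After event 3: A_seq=1355 A_ack=0 B_seq=0 B_ack=1099
After event 4: A_seq=1355 A_ack=134 B_seq=134 B_ack=1099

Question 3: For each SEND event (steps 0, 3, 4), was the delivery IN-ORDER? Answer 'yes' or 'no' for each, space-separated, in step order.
Answer: yes no yes

Derivation:
Step 0: SEND seq=1000 -> in-order
Step 3: SEND seq=1179 -> out-of-order
Step 4: SEND seq=0 -> in-order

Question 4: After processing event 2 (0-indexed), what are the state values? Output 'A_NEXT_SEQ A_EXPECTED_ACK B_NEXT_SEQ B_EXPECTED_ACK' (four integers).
After event 0: A_seq=1099 A_ack=0 B_seq=0 B_ack=1099
After event 1: A_seq=1099 A_ack=0 B_seq=0 B_ack=1099
After event 2: A_seq=1179 A_ack=0 B_seq=0 B_ack=1099

1179 0 0 1099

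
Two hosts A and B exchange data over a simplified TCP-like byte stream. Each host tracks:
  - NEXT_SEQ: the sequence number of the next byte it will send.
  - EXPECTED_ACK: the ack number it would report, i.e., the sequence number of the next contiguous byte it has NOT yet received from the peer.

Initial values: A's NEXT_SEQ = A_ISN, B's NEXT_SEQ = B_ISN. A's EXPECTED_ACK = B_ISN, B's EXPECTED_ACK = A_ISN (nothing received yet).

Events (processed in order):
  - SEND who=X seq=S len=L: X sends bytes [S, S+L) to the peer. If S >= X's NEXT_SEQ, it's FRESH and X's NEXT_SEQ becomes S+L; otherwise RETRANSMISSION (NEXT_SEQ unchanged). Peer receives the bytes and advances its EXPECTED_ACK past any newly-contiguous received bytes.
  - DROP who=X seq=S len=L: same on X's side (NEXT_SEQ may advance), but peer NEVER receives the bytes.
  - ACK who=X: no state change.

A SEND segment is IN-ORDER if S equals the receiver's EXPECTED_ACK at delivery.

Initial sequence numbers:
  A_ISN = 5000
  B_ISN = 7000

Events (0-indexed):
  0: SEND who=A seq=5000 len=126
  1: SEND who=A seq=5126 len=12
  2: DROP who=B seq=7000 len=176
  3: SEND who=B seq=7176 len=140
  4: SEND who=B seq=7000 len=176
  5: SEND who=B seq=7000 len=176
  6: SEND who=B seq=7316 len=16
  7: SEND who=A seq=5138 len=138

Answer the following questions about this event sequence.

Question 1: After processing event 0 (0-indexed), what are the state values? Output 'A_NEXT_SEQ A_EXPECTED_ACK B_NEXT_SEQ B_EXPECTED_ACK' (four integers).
After event 0: A_seq=5126 A_ack=7000 B_seq=7000 B_ack=5126

5126 7000 7000 5126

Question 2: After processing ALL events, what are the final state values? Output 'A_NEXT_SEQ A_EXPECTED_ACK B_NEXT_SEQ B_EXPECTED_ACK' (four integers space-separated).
Answer: 5276 7332 7332 5276

Derivation:
After event 0: A_seq=5126 A_ack=7000 B_seq=7000 B_ack=5126
After event 1: A_seq=5138 A_ack=7000 B_seq=7000 B_ack=5138
After event 2: A_seq=5138 A_ack=7000 B_seq=7176 B_ack=5138
After event 3: A_seq=5138 A_ack=7000 B_seq=7316 B_ack=5138
After event 4: A_seq=5138 A_ack=7316 B_seq=7316 B_ack=5138
After event 5: A_seq=5138 A_ack=7316 B_seq=7316 B_ack=5138
After event 6: A_seq=5138 A_ack=7332 B_seq=7332 B_ack=5138
After event 7: A_seq=5276 A_ack=7332 B_seq=7332 B_ack=5276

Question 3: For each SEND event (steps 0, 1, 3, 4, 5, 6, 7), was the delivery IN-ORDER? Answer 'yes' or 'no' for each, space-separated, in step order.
Answer: yes yes no yes no yes yes

Derivation:
Step 0: SEND seq=5000 -> in-order
Step 1: SEND seq=5126 -> in-order
Step 3: SEND seq=7176 -> out-of-order
Step 4: SEND seq=7000 -> in-order
Step 5: SEND seq=7000 -> out-of-order
Step 6: SEND seq=7316 -> in-order
Step 7: SEND seq=5138 -> in-order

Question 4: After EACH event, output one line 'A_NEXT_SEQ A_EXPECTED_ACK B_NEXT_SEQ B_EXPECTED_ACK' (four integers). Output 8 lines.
5126 7000 7000 5126
5138 7000 7000 5138
5138 7000 7176 5138
5138 7000 7316 5138
5138 7316 7316 5138
5138 7316 7316 5138
5138 7332 7332 5138
5276 7332 7332 5276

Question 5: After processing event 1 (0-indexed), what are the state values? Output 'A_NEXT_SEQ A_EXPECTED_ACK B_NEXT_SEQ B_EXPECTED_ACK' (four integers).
After event 0: A_seq=5126 A_ack=7000 B_seq=7000 B_ack=5126
After event 1: A_seq=5138 A_ack=7000 B_seq=7000 B_ack=5138

5138 7000 7000 5138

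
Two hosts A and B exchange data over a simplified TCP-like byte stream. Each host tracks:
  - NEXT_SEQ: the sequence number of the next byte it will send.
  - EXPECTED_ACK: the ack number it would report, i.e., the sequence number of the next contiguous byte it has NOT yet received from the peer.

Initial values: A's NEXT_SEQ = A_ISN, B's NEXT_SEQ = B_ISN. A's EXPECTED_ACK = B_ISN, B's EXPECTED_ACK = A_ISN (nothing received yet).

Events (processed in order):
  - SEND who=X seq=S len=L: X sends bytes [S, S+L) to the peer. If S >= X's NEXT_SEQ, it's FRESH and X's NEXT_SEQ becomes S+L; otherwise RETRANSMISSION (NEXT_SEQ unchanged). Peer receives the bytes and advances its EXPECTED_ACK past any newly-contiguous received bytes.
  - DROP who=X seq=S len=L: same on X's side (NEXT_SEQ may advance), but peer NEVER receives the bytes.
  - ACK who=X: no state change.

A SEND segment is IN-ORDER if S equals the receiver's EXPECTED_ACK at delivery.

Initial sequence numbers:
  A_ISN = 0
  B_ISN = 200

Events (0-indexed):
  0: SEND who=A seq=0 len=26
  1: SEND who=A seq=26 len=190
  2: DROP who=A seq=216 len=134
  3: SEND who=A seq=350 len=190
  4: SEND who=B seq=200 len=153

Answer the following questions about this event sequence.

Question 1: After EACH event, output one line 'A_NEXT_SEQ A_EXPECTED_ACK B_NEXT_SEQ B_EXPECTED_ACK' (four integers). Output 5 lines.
26 200 200 26
216 200 200 216
350 200 200 216
540 200 200 216
540 353 353 216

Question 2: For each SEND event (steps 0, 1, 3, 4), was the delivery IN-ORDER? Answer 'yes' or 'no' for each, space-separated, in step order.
Step 0: SEND seq=0 -> in-order
Step 1: SEND seq=26 -> in-order
Step 3: SEND seq=350 -> out-of-order
Step 4: SEND seq=200 -> in-order

Answer: yes yes no yes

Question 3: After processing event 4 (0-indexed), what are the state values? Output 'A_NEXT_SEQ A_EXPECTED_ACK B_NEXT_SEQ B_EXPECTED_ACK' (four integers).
After event 0: A_seq=26 A_ack=200 B_seq=200 B_ack=26
After event 1: A_seq=216 A_ack=200 B_seq=200 B_ack=216
After event 2: A_seq=350 A_ack=200 B_seq=200 B_ack=216
After event 3: A_seq=540 A_ack=200 B_seq=200 B_ack=216
After event 4: A_seq=540 A_ack=353 B_seq=353 B_ack=216

540 353 353 216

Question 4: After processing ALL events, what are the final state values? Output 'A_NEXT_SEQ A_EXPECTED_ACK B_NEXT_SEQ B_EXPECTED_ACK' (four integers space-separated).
Answer: 540 353 353 216

Derivation:
After event 0: A_seq=26 A_ack=200 B_seq=200 B_ack=26
After event 1: A_seq=216 A_ack=200 B_seq=200 B_ack=216
After event 2: A_seq=350 A_ack=200 B_seq=200 B_ack=216
After event 3: A_seq=540 A_ack=200 B_seq=200 B_ack=216
After event 4: A_seq=540 A_ack=353 B_seq=353 B_ack=216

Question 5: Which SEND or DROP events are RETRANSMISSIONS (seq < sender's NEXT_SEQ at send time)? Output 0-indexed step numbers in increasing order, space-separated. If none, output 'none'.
Step 0: SEND seq=0 -> fresh
Step 1: SEND seq=26 -> fresh
Step 2: DROP seq=216 -> fresh
Step 3: SEND seq=350 -> fresh
Step 4: SEND seq=200 -> fresh

Answer: none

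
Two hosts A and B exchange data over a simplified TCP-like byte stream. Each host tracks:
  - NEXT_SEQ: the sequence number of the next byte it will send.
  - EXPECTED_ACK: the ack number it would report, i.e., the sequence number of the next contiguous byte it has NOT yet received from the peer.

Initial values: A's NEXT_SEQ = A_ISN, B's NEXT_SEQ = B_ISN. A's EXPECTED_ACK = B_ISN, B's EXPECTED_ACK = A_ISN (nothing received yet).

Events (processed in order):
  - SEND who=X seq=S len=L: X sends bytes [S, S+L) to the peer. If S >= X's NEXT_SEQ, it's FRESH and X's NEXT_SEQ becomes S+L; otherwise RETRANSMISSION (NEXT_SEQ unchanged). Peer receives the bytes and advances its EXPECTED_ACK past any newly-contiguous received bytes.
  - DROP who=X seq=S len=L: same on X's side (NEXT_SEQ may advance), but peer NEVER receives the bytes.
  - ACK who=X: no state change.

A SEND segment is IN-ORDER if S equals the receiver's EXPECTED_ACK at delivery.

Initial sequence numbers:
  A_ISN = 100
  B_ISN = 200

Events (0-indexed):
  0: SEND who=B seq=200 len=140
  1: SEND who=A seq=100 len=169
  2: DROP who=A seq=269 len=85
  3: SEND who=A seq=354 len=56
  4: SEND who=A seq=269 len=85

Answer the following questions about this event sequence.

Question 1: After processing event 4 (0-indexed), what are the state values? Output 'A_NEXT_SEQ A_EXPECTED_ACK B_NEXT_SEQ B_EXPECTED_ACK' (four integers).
After event 0: A_seq=100 A_ack=340 B_seq=340 B_ack=100
After event 1: A_seq=269 A_ack=340 B_seq=340 B_ack=269
After event 2: A_seq=354 A_ack=340 B_seq=340 B_ack=269
After event 3: A_seq=410 A_ack=340 B_seq=340 B_ack=269
After event 4: A_seq=410 A_ack=340 B_seq=340 B_ack=410

410 340 340 410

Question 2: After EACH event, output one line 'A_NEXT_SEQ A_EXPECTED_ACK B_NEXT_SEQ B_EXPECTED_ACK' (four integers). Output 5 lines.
100 340 340 100
269 340 340 269
354 340 340 269
410 340 340 269
410 340 340 410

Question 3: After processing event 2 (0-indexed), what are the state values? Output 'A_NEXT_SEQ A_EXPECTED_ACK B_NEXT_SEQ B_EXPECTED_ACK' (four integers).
After event 0: A_seq=100 A_ack=340 B_seq=340 B_ack=100
After event 1: A_seq=269 A_ack=340 B_seq=340 B_ack=269
After event 2: A_seq=354 A_ack=340 B_seq=340 B_ack=269

354 340 340 269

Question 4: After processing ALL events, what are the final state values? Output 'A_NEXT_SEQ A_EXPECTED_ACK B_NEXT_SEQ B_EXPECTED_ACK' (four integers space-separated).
After event 0: A_seq=100 A_ack=340 B_seq=340 B_ack=100
After event 1: A_seq=269 A_ack=340 B_seq=340 B_ack=269
After event 2: A_seq=354 A_ack=340 B_seq=340 B_ack=269
After event 3: A_seq=410 A_ack=340 B_seq=340 B_ack=269
After event 4: A_seq=410 A_ack=340 B_seq=340 B_ack=410

Answer: 410 340 340 410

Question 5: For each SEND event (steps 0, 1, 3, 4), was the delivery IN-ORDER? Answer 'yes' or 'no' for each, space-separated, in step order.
Answer: yes yes no yes

Derivation:
Step 0: SEND seq=200 -> in-order
Step 1: SEND seq=100 -> in-order
Step 3: SEND seq=354 -> out-of-order
Step 4: SEND seq=269 -> in-order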